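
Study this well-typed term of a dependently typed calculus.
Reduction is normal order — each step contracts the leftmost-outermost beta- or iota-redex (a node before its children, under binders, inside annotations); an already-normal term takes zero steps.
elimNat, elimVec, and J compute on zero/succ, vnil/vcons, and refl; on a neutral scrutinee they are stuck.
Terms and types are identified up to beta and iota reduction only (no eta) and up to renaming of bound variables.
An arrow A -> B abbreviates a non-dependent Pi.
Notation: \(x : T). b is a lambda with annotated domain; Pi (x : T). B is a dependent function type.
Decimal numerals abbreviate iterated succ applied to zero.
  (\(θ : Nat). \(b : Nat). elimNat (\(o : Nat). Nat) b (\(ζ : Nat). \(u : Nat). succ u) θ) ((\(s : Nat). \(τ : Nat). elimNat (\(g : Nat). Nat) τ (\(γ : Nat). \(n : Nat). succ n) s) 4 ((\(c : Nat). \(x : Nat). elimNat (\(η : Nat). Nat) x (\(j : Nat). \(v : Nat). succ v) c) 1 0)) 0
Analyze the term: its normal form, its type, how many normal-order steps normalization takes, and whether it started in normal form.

normal form:
  5
the term's type:
  Nat
reduction steps (normal order): 39
term was already normal: no
first redex: a beta-redex


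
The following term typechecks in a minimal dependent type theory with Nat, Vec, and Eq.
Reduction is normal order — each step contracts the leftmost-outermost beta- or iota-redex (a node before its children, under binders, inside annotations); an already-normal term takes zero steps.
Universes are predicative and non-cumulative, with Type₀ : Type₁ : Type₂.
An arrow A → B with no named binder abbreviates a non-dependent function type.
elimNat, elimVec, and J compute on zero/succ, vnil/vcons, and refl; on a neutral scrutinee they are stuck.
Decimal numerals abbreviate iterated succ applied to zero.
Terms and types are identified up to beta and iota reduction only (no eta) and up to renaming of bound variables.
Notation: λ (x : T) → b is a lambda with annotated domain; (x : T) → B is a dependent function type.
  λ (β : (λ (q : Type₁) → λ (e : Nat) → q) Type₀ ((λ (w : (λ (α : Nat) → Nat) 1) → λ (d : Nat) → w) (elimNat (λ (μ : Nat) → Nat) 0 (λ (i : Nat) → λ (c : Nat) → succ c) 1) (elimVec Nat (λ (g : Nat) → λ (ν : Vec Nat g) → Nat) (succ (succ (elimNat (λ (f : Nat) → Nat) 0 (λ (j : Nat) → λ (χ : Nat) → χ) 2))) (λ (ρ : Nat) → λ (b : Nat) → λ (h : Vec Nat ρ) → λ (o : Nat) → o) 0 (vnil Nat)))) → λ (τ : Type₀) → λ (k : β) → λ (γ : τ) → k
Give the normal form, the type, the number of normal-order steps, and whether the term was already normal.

normal form:
  λ (β : Type₀) → λ (q : Type₀) → λ (e : β) → λ (w : q) → e
inferred type:
  (β : Type₀) → (q : Type₀) → β → q → β
steps to reach normal form (normal order): 2
term was already normal: no
first redex: a beta-redex


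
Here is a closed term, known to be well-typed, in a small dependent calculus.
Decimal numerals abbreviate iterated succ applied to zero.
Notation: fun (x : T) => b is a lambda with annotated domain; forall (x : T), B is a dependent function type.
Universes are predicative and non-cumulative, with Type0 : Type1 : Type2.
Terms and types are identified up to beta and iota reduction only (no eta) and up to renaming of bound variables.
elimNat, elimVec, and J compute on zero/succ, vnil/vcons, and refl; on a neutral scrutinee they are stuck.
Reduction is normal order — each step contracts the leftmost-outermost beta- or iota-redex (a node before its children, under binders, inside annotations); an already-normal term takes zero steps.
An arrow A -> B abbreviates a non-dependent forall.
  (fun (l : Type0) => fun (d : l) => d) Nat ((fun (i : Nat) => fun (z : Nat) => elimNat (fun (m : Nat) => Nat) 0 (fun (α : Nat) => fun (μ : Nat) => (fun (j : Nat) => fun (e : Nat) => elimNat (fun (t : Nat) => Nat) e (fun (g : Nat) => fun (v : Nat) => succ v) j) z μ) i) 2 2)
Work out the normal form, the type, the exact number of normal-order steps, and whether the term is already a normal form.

normal form:
  4
the term's type:
  Nat
normal-order step count: 29
term was already normal: no
first contracted redex: a beta-redex


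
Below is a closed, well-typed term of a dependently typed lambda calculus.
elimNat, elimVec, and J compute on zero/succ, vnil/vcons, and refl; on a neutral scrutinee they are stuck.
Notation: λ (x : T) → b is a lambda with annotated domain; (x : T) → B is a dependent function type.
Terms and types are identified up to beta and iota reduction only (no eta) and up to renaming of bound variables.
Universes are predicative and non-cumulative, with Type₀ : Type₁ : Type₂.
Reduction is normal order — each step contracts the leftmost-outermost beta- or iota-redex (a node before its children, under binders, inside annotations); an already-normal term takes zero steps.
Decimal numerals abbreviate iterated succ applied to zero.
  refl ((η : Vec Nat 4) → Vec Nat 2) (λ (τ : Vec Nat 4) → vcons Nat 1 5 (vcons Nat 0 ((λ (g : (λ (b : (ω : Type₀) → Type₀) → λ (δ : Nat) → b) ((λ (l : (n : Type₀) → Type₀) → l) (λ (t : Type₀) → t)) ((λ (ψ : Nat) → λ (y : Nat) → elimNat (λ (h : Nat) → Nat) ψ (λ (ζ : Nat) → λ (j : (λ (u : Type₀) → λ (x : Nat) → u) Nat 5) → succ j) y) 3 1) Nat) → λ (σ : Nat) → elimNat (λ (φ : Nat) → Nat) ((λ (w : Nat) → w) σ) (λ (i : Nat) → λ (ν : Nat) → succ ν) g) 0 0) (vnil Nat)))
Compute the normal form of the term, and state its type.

reduced normal form:
  refl ((η : Vec Nat 4) → Vec Nat 2) (λ (τ : Vec Nat 4) → vcons Nat 1 5 (vcons Nat 0 0 (vnil Nat)))
the term's type:
  Eq ((η : Vec Nat 4) → Vec Nat 2) (λ (τ : Vec Nat 4) → vcons Nat 1 5 (vcons Nat 0 0 (vnil Nat))) (λ (g : Vec Nat 4) → vcons Nat 1 5 (vcons Nat 0 0 (vnil Nat)))
observation: 4 normal-order steps separate the term from its normal form.


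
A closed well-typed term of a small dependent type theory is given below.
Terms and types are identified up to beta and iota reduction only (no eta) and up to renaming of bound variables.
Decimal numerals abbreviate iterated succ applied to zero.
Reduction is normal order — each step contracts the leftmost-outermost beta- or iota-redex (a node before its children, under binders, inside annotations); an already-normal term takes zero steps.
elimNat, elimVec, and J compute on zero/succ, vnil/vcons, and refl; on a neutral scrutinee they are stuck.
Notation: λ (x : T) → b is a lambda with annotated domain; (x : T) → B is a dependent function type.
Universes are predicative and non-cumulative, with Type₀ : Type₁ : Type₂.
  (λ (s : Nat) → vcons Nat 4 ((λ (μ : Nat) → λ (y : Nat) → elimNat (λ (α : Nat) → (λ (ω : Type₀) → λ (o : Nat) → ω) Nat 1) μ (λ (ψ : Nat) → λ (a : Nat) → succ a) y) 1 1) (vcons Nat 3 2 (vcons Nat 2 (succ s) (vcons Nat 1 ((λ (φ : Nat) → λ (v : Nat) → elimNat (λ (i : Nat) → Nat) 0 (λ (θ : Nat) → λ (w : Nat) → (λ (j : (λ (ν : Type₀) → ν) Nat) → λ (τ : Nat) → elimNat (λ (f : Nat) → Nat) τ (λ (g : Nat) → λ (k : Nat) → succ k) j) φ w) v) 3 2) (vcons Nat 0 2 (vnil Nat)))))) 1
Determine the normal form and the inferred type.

resulting normal form:
  vcons Nat 4 2 (vcons Nat 3 2 (vcons Nat 2 2 (vcons Nat 1 6 (vcons Nat 0 2 (vnil Nat)))))
the term's type:
  Vec Nat 5


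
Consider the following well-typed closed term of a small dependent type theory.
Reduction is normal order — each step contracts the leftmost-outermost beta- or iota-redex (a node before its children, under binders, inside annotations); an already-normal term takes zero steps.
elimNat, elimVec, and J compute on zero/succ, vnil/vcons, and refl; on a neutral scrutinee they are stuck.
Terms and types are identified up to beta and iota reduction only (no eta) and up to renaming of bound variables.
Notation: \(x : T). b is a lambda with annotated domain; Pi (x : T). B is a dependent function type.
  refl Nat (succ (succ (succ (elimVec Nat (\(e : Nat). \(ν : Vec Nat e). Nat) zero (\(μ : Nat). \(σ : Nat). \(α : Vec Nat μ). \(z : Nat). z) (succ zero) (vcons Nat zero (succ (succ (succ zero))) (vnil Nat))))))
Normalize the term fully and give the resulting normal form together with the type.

resulting normal form:
  refl Nat (succ (succ (succ zero)))
the term's type:
  Eq Nat (succ (succ (succ zero))) (succ (succ (succ zero)))
observation: the term reaches its normal form after 6 normal-order steps.


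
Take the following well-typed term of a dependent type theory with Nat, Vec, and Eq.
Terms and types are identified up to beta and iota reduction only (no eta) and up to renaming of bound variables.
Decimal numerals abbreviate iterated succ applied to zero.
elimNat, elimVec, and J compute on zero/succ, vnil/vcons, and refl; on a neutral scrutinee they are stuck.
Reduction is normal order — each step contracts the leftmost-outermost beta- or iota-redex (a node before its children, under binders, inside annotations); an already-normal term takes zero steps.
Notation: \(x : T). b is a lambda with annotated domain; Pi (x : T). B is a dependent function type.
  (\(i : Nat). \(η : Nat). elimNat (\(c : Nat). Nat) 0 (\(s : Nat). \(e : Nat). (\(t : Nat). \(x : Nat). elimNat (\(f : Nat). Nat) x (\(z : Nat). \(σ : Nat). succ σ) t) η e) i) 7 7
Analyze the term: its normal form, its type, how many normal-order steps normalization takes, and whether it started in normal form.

reduced normal form:
  49
type:
  Nat
normal-order step count: 192
already normal: no
first contracted redex: a beta-redex


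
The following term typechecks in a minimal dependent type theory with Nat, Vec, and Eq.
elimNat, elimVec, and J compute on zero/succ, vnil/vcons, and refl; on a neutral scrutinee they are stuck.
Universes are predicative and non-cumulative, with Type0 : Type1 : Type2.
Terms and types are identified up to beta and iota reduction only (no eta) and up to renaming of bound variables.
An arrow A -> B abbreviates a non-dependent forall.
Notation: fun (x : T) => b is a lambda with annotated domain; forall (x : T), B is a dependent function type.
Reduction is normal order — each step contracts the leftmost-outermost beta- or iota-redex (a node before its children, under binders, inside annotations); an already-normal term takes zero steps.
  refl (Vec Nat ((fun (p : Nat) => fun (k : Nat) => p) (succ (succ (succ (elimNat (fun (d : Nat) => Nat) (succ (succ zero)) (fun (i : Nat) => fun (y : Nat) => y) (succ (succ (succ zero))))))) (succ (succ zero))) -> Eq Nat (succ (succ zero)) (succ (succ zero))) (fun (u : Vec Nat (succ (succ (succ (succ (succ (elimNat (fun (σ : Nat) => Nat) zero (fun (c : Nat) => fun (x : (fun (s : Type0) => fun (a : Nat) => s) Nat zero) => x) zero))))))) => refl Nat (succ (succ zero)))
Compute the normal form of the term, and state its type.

normal form:
  refl (Vec Nat (succ (succ (succ (succ (succ zero))))) -> Eq Nat (succ (succ zero)) (succ (succ zero))) (fun (p : Vec Nat (succ (succ (succ (succ (succ zero)))))) => refl Nat (succ (succ zero)))
the term's type:
  Eq (Vec Nat (succ (succ (succ (succ (succ zero))))) -> Eq Nat (succ (succ zero)) (succ (succ zero))) (fun (p : Vec Nat (succ (succ (succ (succ (succ zero)))))) => refl Nat (succ (succ zero))) (fun (k : Vec Nat (succ (succ (succ (succ (succ zero)))))) => refl Nat (succ (succ zero)))
observation: the leftmost-outermost redex is a beta-redex, and normalization takes 13 steps.


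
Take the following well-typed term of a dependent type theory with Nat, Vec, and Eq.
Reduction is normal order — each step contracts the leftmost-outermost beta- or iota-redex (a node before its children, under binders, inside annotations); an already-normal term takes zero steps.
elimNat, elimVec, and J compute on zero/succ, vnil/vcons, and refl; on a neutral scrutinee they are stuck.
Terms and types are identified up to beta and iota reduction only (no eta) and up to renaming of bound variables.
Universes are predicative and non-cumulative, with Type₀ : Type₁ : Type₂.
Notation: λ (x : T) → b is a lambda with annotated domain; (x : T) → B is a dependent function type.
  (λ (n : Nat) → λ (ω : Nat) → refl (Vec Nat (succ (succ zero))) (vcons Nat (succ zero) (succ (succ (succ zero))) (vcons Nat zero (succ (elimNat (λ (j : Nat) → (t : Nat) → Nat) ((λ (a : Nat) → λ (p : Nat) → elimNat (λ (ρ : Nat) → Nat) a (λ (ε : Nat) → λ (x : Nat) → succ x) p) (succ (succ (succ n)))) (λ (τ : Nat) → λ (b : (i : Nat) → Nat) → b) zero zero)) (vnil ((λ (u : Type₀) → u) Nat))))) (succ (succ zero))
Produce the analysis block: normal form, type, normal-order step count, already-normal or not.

normal form:
  λ (n : Nat) → refl (Vec Nat (succ (succ zero))) (vcons Nat (succ zero) (succ (succ (succ zero))) (vcons Nat zero (succ (succ (succ (succ (succ (succ zero)))))) (vnil Nat)))
inferred type:
  (n : Nat) → Eq (Vec Nat (succ (succ zero))) (vcons Nat (succ zero) (succ (succ (succ zero))) (vcons Nat zero (succ (succ (succ (succ (succ (succ zero)))))) (vnil Nat))) (vcons Nat (succ zero) (succ (succ (succ zero))) (vcons Nat zero (succ (succ (succ (succ (succ (succ zero)))))) (vnil Nat)))
reduction steps (normal order): 6
already normal: no
first contracted redex: a beta-redex


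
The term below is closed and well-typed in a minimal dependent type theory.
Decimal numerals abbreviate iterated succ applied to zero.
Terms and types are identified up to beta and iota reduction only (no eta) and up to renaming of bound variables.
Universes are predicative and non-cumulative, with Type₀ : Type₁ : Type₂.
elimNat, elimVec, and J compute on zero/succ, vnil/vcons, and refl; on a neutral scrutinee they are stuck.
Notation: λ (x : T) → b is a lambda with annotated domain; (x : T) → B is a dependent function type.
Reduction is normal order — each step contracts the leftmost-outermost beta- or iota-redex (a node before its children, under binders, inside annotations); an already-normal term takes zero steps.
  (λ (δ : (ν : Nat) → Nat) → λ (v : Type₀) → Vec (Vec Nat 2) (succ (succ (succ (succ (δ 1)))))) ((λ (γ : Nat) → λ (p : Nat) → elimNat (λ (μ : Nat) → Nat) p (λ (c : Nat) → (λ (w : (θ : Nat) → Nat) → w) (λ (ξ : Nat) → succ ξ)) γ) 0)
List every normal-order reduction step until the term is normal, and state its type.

normal-order reduction:
  (λ (δ : (ν : Nat) → Nat) → λ (v : Type₀) → Vec (Vec Nat 2) (succ (succ (succ (succ (δ 1)))))) ((λ (γ : Nat) → λ (p : Nat) → elimNat (λ (μ : Nat) → Nat) p (λ (c : Nat) → (λ (w : (θ : Nat) → Nat) → w) (λ (ξ : Nat) → succ ξ)) γ) 0)
  ~> λ (δ : Type₀) → Vec (Vec Nat 2) (succ (succ (succ (succ ((λ (ν : Nat) → λ (v : Nat) → elimNat (λ (γ : Nat) → Nat) v (λ (p : Nat) → (λ (μ : (c : Nat) → Nat) → μ) (λ (w : Nat) → succ w)) ν) 0 1)))))
  ~> λ (δ : Type₀) → Vec (Vec Nat 2) (succ (succ (succ (succ ((λ (ν : Nat) → elimNat (λ (v : Nat) → Nat) ν (λ (γ : Nat) → (λ (p : (μ : Nat) → Nat) → p) (λ (c : Nat) → succ c)) 0) 1)))))
  ~> λ (δ : Type₀) → Vec (Vec Nat 2) (succ (succ (succ (succ (elimNat (λ (ν : Nat) → Nat) 1 (λ (v : Nat) → (λ (γ : (p : Nat) → Nat) → γ) (λ (μ : Nat) → succ μ)) 0)))))
  ~> λ (δ : Type₀) → Vec (Vec Nat 2) 5
type:
  (δ : Type₀) → Type₀


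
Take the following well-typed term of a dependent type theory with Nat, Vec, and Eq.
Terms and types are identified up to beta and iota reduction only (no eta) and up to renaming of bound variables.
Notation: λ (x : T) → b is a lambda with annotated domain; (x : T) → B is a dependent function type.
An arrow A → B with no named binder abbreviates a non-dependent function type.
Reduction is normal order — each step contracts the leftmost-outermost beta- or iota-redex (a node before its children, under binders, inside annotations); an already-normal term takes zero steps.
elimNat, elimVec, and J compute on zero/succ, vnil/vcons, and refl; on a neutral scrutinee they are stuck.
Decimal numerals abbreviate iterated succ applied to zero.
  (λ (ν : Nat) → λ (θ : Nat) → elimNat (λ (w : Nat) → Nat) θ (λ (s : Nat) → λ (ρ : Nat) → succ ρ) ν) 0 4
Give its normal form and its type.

normal form:
  4
type:
  Nat
observation: normalization takes exactly 3 steps under the normal-order strategy.


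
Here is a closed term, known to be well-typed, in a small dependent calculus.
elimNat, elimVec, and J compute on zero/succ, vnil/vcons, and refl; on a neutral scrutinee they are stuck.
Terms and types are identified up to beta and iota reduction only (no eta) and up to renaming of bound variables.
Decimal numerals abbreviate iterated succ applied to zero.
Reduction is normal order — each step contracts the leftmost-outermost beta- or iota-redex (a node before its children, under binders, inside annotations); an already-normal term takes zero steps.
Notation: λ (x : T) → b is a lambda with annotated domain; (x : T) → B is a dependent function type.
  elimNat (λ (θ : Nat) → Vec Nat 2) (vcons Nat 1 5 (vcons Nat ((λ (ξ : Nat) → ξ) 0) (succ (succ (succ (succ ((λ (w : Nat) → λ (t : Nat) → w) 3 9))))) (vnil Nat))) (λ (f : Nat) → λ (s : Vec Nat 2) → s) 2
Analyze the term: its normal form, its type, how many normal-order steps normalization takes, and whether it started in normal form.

reduced normal form:
  vcons Nat 1 5 (vcons Nat 0 7 (vnil Nat))
type:
  Vec Nat 2
reduction steps (normal order): 10
already normal: no
first redex: an elimNat iota-redex


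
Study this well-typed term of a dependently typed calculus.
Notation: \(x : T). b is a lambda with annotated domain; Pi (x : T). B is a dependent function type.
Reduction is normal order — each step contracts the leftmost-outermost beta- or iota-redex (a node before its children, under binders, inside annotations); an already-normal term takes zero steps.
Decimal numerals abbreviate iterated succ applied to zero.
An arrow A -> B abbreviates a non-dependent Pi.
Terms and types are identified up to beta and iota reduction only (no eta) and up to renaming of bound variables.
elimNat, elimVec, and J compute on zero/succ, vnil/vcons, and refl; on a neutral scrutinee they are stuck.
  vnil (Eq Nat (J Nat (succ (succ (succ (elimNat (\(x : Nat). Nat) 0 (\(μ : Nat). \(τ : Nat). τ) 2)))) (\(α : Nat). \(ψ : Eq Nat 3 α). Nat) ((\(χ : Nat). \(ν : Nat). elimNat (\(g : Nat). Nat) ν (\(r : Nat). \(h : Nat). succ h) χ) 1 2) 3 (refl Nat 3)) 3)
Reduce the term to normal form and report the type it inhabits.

resulting normal form:
  vnil (Eq Nat 3 3)
type:
  Vec (Eq Nat 3 3) 0


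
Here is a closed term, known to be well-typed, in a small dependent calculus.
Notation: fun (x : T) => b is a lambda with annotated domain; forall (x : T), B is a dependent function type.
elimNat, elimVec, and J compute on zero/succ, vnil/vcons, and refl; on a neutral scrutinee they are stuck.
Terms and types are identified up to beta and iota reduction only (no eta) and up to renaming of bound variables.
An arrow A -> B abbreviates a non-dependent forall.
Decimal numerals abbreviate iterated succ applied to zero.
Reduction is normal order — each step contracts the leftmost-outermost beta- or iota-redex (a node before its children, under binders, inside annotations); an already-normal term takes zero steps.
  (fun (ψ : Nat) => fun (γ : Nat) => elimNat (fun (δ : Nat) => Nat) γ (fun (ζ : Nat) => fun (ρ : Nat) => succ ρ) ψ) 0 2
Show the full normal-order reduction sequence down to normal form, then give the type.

normal-order reduction:
  (fun (ψ : Nat) => fun (γ : Nat) => elimNat (fun (δ : Nat) => Nat) γ (fun (ζ : Nat) => fun (ρ : Nat) => succ ρ) ψ) 0 2
  ~> (fun (ψ : Nat) => elimNat (fun (γ : Nat) => Nat) ψ (fun (δ : Nat) => fun (ζ : Nat) => succ ζ) 0) 2
  ~> elimNat (fun (ψ : Nat) => Nat) 2 (fun (γ : Nat) => fun (δ : Nat) => succ δ) 0
  ~> 2
the term's type:
  Nat


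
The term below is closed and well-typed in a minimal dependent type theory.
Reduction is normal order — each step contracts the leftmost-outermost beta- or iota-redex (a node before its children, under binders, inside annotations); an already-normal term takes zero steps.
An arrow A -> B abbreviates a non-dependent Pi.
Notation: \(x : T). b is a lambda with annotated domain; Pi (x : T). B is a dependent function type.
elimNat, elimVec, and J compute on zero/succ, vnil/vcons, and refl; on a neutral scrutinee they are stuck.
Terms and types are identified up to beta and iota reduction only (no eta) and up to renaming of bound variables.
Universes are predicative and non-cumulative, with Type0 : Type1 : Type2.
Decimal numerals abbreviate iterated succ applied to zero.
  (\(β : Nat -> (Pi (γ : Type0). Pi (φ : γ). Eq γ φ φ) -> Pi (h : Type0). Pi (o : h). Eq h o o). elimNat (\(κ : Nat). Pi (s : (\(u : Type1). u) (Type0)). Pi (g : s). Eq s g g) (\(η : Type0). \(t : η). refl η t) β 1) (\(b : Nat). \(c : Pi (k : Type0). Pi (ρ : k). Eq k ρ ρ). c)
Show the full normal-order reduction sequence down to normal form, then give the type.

normal-order reduction sequence:
  (\(β : Nat -> (Pi (γ : Type0). Pi (φ : γ). Eq γ φ φ) -> Pi (h : Type0). Pi (o : h). Eq h o o). elimNat (\(κ : Nat). Pi (s : (\(u : Type1). u) (Type0)). Pi (g : s). Eq s g g) (\(η : Type0). \(t : η). refl η t) β 1) (\(b : Nat). \(c : Pi (k : Type0). Pi (ρ : k). Eq k ρ ρ). c)
  ~> elimNat (\(β : Nat). Pi (γ : (\(φ : Type1). φ) (Type0)). Pi (h : γ). Eq γ h h) (\(o : Type0). \(κ : o). refl o κ) (\(s : Nat). \(u : Pi (g : Type0). Pi (η : g). Eq g η η). u) 1
  ~> (\(β : Nat). \(γ : Pi (φ : Type0). Pi (h : φ). Eq φ h h). γ) 0 (elimNat (\(o : Nat). Pi (κ : (\(s : Type1). s) (Type0)). Pi (u : κ). Eq κ u u) (\(g : Type0). \(η : g). refl g η) (\(t : Nat). \(b : Pi (c : Type0). Pi (k : c). Eq c k k). b) 0)
  ~> (\(β : Pi (γ : Type0). Pi (φ : γ). Eq γ φ φ). β) (elimNat (\(h : Nat). Pi (o : (\(κ : Type1). κ) (Type0)). Pi (s : o). Eq o s s) (\(u : Type0). \(g : u). refl u g) (\(η : Nat). \(t : Pi (b : Type0). Pi (c : b). Eq b c c). t) 0)
  ~> elimNat (\(β : Nat). Pi (γ : (\(φ : Type1). φ) (Type0)). Pi (h : γ). Eq γ h h) (\(o : Type0). \(κ : o). refl o κ) (\(s : Nat). \(u : Pi (g : Type0). Pi (η : g). Eq g η η). u) 0
  ~> \(β : Type0). \(γ : β). refl β γ
the term's type:
  Pi (β : Type0). Pi (γ : β). Eq β γ γ


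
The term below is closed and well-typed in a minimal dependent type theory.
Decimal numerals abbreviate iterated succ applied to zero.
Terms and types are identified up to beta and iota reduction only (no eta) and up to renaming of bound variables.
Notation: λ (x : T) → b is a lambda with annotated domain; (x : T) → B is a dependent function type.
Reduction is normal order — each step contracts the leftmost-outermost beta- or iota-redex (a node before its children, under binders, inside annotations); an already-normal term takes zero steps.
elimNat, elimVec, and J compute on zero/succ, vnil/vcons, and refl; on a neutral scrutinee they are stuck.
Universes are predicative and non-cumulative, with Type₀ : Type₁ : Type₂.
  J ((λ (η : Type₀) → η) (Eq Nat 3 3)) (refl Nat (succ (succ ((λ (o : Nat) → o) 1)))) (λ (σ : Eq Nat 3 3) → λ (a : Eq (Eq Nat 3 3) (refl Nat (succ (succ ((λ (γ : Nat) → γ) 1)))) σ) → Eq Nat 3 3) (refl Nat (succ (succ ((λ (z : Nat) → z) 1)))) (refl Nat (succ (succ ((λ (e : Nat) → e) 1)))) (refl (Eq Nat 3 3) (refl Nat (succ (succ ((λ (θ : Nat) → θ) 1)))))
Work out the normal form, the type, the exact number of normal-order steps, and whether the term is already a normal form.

normal form:
  refl Nat 3
inferred type:
  Eq Nat 3 3
reduction steps (normal order): 2
already normal: no
first contracted redex: a J iota-redex


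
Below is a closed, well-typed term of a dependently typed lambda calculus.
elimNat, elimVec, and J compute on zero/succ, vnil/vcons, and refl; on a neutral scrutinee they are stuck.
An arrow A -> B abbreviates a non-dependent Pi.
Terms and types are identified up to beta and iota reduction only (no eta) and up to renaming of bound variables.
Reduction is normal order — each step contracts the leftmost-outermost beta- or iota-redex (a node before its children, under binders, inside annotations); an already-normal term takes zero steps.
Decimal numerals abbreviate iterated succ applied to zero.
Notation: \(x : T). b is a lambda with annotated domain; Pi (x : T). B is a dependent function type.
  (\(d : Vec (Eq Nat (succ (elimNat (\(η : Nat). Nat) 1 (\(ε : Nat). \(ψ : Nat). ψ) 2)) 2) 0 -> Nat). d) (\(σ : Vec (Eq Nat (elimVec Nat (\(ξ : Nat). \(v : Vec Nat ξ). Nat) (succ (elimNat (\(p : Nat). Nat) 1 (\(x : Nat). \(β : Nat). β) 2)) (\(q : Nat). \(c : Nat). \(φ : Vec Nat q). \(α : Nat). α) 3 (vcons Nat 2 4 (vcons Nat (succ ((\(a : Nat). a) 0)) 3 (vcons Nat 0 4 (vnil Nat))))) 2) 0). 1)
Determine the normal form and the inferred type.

reduced normal form:
  \(d : Vec (Eq Nat 2 2) 0). 1
the term's type:
  Vec (Eq Nat 2 2) 0 -> Nat
observation: 24 normal-order steps separate the term from its normal form.


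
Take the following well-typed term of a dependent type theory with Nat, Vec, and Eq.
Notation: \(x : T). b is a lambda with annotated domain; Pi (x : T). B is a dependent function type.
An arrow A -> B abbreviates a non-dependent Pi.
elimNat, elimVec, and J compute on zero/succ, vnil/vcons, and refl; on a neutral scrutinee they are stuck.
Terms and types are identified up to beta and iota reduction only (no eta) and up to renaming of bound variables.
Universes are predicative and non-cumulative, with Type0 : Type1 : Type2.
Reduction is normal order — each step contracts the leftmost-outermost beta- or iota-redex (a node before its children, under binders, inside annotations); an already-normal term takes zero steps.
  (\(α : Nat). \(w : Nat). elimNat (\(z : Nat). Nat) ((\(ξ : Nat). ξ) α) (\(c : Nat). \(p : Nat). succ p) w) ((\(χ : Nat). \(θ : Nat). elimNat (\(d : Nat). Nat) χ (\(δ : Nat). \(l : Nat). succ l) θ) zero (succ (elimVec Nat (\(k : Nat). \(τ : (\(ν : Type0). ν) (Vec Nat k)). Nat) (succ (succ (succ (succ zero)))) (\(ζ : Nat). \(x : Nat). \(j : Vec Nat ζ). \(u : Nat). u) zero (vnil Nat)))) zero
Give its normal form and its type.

reduced normal form:
  succ (succ (succ (succ (succ zero))))
type:
  Nat


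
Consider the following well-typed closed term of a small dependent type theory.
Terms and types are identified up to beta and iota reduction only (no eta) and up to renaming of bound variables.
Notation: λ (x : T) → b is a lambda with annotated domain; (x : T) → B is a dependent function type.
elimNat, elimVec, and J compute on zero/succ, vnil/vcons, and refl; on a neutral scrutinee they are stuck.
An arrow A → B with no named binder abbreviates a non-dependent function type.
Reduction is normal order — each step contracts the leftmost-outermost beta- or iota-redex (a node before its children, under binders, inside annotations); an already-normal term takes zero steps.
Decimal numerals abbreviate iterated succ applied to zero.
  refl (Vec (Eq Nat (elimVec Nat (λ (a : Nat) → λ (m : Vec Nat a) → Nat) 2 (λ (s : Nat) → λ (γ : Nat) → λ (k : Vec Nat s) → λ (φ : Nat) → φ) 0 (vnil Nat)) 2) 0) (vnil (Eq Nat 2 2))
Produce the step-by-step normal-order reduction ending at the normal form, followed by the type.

reduction (normal order):
  refl (Vec (Eq Nat (elimVec Nat (λ (a : Nat) → λ (m : Vec Nat a) → Nat) 2 (λ (s : Nat) → λ (γ : Nat) → λ (k : Vec Nat s) → λ (φ : Nat) → φ) 0 (vnil Nat)) 2) 0) (vnil (Eq Nat 2 2))
  ~> refl (Vec (Eq Nat 2 2) 0) (vnil (Eq Nat 2 2))
type:
  Eq (Vec (Eq Nat 2 2) 0) (vnil (Eq Nat 2 2)) (vnil (Eq Nat 2 2))


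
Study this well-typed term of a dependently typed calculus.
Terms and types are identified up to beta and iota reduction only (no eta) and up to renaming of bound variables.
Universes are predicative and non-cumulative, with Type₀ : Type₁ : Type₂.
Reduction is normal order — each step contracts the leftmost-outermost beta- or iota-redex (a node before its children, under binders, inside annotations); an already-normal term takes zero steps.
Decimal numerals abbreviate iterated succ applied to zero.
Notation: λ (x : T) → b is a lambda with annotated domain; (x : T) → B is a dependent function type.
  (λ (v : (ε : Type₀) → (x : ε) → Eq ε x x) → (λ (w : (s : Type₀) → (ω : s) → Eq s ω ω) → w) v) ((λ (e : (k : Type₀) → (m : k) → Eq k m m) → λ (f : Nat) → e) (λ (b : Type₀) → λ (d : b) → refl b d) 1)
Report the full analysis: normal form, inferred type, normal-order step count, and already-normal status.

resulting normal form:
  λ (v : Type₀) → λ (ε : v) → refl v ε
type:
  (v : Type₀) → (ε : v) → Eq v ε ε
normal-order step count: 4
term was already normal: no
first contracted redex: a beta-redex


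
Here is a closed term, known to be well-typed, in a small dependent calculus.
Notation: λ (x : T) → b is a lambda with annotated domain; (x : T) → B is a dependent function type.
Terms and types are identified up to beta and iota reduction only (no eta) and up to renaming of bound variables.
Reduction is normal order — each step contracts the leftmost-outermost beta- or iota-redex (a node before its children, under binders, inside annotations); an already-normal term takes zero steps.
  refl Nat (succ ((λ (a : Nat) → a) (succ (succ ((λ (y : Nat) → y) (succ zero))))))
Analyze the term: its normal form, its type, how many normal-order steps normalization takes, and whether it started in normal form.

resulting normal form:
  refl Nat (succ (succ (succ (succ zero))))
the term's type:
  Eq Nat (succ (succ (succ (succ zero)))) (succ (succ (succ (succ zero))))
normal-order step count: 2
started in normal form: no
first contracted redex: a beta-redex


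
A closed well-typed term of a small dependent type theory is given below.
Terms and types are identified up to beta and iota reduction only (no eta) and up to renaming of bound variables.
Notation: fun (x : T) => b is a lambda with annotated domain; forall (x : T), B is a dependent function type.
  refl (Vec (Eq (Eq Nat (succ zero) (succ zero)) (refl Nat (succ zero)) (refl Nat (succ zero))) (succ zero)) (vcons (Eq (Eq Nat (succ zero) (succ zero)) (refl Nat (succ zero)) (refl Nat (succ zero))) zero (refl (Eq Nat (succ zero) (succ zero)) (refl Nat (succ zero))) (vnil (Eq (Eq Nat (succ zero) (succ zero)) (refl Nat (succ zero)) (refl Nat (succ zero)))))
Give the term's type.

type:
  Eq (Vec (Eq (Eq Nat (succ zero) (succ zero)) (refl Nat (succ zero)) (refl Nat (succ zero))) (succ zero)) (vcons (Eq (Eq Nat (succ zero) (succ zero)) (refl Nat (succ zero)) (refl Nat (succ zero))) zero (refl (Eq Nat (succ zero) (succ zero)) (refl Nat (succ zero))) (vnil (Eq (Eq Nat (succ zero) (succ zero)) (refl Nat (succ zero)) (refl Nat (succ zero))))) (vcons (Eq (Eq Nat (succ zero) (succ zero)) (refl Nat (succ zero)) (refl Nat (succ zero))) zero (refl (Eq Nat (succ zero) (succ zero)) (refl Nat (succ zero))) (vnil (Eq (Eq Nat (succ zero) (succ zero)) (refl Nat (succ zero)) (refl Nat (succ zero)))))


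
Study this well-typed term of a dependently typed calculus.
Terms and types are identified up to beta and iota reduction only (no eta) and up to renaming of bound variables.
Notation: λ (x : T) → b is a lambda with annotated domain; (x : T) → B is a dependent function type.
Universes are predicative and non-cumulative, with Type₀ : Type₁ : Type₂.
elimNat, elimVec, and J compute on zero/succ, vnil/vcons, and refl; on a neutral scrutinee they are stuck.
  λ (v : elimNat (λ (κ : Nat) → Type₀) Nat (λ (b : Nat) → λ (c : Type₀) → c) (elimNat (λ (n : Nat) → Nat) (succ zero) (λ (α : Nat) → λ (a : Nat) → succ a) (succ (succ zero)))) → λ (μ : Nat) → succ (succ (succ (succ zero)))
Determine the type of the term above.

the term's type:
  (v : Nat) → (κ : Nat) → Nat


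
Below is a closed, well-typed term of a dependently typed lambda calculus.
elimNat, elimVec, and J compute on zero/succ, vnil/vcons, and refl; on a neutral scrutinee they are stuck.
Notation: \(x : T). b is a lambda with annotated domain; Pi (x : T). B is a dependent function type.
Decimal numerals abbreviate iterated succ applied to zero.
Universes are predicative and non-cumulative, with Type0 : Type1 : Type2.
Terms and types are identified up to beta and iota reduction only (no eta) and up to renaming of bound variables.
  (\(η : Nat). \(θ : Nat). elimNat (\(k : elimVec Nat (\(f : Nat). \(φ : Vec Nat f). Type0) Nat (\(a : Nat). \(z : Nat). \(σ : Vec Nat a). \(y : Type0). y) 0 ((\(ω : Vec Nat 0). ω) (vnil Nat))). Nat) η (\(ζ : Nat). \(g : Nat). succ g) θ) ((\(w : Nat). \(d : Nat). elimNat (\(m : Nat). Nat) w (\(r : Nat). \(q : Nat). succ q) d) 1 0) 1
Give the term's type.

type:
  Nat


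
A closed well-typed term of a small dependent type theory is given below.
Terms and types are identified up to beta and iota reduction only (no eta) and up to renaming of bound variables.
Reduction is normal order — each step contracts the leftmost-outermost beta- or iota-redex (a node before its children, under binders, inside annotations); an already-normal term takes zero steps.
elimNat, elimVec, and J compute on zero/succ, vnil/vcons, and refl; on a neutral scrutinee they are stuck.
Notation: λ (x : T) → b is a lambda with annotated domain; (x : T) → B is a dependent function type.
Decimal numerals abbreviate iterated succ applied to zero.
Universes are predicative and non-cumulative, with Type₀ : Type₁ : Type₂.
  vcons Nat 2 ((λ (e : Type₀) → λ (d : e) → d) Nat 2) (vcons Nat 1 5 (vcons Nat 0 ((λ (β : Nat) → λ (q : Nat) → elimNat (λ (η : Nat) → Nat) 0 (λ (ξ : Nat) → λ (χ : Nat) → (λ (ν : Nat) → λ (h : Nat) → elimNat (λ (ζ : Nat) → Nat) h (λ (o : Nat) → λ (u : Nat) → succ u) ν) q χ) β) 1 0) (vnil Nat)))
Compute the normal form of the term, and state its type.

normal form:
  vcons Nat 2 2 (vcons Nat 1 5 (vcons Nat 0 0 (vnil Nat)))
inferred type:
  Vec Nat 3


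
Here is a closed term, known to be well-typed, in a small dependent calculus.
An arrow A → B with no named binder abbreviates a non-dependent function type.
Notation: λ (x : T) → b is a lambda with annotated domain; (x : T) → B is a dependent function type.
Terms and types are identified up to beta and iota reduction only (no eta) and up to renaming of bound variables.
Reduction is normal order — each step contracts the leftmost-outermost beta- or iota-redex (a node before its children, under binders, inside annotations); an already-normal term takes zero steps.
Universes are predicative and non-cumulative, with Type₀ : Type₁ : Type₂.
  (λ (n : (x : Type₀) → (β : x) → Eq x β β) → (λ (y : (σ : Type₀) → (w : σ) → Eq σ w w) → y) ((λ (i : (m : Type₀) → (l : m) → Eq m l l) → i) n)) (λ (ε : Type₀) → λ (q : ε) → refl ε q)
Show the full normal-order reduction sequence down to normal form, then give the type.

reduction (normal order):
  (λ (n : (x : Type₀) → (β : x) → Eq x β β) → (λ (y : (σ : Type₀) → (w : σ) → Eq σ w w) → y) ((λ (i : (m : Type₀) → (l : m) → Eq m l l) → i) n)) (λ (ε : Type₀) → λ (q : ε) → refl ε q)
  ~> (λ (n : (x : Type₀) → (β : x) → Eq x β β) → n) ((λ (y : (σ : Type₀) → (w : σ) → Eq σ w w) → y) (λ (i : Type₀) → λ (m : i) → refl i m))
  ~> (λ (n : (x : Type₀) → (β : x) → Eq x β β) → n) (λ (y : Type₀) → λ (σ : y) → refl y σ)
  ~> λ (n : Type₀) → λ (x : n) → refl n x
type:
  (n : Type₀) → (x : n) → Eq n x x


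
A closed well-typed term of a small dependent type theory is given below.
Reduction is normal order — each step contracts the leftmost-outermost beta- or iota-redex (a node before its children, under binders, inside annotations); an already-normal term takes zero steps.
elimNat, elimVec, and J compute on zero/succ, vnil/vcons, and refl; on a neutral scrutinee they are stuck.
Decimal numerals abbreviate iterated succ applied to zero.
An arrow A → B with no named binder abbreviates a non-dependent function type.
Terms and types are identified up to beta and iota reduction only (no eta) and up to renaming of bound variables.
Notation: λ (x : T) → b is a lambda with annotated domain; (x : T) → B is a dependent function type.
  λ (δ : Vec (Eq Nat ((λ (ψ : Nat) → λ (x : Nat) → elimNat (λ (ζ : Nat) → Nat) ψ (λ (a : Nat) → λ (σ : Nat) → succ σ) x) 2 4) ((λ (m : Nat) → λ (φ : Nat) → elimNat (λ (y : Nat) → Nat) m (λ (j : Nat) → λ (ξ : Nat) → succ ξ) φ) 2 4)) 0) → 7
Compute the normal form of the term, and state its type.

resulting normal form:
  λ (δ : Vec (Eq Nat 6 6) 0) → 7
type:
  Vec (Eq Nat 6 6) 0 → Nat


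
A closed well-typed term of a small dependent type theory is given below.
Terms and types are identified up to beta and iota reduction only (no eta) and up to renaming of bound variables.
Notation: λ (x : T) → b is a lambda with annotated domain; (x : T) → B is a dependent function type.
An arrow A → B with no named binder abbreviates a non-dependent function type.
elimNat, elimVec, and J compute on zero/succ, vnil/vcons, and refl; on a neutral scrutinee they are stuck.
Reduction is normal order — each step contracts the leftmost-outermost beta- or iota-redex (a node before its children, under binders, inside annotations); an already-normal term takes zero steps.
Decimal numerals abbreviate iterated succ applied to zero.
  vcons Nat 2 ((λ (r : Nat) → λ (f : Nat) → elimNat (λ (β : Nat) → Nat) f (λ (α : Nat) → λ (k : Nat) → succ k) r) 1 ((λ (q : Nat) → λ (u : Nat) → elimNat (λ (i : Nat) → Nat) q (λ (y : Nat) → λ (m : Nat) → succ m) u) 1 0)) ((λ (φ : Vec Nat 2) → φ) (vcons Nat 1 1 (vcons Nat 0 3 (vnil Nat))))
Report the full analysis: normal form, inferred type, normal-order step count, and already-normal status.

normal form:
  vcons Nat 2 2 (vcons Nat 1 1 (vcons Nat 0 3 (vnil Nat)))
the term's type:
  Vec Nat 3
normal-order step count: 10
started in normal form: no
first contracted redex: a beta-redex


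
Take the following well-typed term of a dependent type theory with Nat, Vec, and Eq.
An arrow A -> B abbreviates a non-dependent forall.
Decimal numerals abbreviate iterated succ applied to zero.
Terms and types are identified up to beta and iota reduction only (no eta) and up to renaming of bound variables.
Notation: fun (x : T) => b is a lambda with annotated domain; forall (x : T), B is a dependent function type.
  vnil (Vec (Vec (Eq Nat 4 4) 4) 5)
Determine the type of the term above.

the term's type:
  Vec (Vec (Vec (Eq Nat 4 4) 4) 5) 0


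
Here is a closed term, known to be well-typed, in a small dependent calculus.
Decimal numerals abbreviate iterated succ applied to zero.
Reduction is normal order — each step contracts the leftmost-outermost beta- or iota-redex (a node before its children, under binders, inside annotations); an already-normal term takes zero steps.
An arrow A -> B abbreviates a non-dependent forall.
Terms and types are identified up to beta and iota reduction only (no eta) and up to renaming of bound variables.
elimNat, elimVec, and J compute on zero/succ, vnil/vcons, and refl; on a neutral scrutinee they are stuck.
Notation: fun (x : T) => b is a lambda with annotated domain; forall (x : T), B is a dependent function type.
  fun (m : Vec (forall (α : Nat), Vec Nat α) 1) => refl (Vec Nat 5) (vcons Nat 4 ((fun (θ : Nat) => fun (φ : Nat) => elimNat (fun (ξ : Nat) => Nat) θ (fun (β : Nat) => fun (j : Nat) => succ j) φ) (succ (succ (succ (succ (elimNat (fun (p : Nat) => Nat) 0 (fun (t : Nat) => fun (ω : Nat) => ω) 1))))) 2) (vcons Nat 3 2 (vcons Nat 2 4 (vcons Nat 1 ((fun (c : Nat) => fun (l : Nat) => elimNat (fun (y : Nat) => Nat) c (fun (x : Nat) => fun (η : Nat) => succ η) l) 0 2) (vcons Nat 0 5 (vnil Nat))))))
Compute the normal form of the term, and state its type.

normal form:
  fun (m : Vec (forall (α : Nat), Vec Nat α) 1) => refl (Vec Nat 5) (vcons Nat 4 6 (vcons Nat 3 2 (vcons Nat 2 4 (vcons Nat 1 2 (vcons Nat 0 5 (vnil Nat))))))
inferred type:
  Vec (forall (m : Nat), Vec Nat m) 1 -> Eq (Vec Nat 5) (vcons Nat 4 6 (vcons Nat 3 2 (vcons Nat 2 4 (vcons Nat 1 2 (vcons Nat 0 5 (vnil Nat)))))) (vcons Nat 4 6 (vcons Nat 3 2 (vcons Nat 2 4 (vcons Nat 1 2 (vcons Nat 0 5 (vnil Nat))))))
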